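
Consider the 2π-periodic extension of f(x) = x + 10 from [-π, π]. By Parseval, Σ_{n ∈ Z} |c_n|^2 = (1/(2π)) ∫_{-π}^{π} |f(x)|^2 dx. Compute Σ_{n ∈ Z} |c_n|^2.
Σ |c_n|^2 = π^2/3 + 100

Expand and integrate term by term over [-π, π]:
  ∫ (x)^2 dx = 1·(2π^3/3); ∫ 2·1·(10)·x dx = 0 (odd integrand); ∫ 10^2 dx = 100·2π.
So (1/(2π)) ∫_{-π}^{π} (x + 10)^2 dx = 1π^2/3 + 100 = π^2/3 + 100.
Parseval ⇒ Σ |c_n|^2 = π^2/3 + 100.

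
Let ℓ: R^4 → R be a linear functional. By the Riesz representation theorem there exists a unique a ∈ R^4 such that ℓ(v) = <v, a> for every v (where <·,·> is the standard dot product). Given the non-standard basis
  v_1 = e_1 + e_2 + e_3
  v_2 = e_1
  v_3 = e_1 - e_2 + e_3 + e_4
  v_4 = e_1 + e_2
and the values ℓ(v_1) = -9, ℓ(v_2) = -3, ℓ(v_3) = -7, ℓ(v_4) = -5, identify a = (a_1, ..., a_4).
a = (-3, -2, -4, -2)

Write a = (a_1, ..., a_4) in the standard basis. For each basis vector v_i, ℓ(v_i) = <v_i, a> is a linear equation in the a_j's. Collect the n equations into a matrix system V a = ℓ, where row i of V is v_i (expressed in the standard basis). Since V is invertible (lower-triangular with 1s on the diagonal, up to permutation), solve by back-substitution:
  V =
[[1, 1, 1, 0],
 [1, 0, 0, 0],
 [1, -1, 1, 1],
 [1, 1, 0, 0]]
  V a = (-9, -3, -7, -5)
Solving gives a = (-3, -2, -4, -2).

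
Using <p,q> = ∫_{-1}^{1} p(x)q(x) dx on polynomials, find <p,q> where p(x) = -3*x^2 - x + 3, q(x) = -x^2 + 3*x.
<p,q> = -14/5

Expand the product: p(x)·q(x) = 3*x^4 - 8*x^3 - 6*x^2 + 9*x.
∫_{-1}^{1} of each monomial x^k gives [2/(k+1) if k even, 0 if k odd]. Integrating term-by-term (or equivalently evaluating the antiderivative F(x) = 3*x^5/5 - 2*x^4 - 2*x^3 + 9*x^2/2 at the endpoints):
  F(1) − F(−1) = 11/10 − (39/10) = -14/5.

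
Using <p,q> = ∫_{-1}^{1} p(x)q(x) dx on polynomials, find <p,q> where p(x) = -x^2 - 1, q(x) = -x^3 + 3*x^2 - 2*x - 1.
<p,q> = -8/15

Expand the product: p(x)·q(x) = x^5 - 3*x^4 + 3*x^3 - 2*x^2 + 2*x + 1.
∫_{-1}^{1} of each monomial x^k gives [2/(k+1) if k even, 0 if k odd]. Integrating term-by-term (or equivalently evaluating the antiderivative F(x) = x^6/6 - 3*x^5/5 + 3*x^4/4 - 2*x^3/3 + x^2 + x at the endpoints):
  F(1) − F(−1) = 33/20 − (131/60) = -8/15.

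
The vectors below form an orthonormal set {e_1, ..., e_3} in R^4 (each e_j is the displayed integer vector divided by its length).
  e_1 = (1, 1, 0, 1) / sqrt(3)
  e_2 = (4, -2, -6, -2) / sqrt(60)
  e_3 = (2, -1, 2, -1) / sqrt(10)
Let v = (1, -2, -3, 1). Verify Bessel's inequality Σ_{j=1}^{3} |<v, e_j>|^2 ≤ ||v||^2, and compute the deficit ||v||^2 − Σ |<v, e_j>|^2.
Σ |<v, e_j>|^2 = 21/2; ||v||^2 = 15; deficit = 9/2

Write each e_j = u_j / sqrt(<u_j, u_j>) where u_j is the displayed integer vector. Then <v, e_j> = <v, u_j> / sqrt(<u_j, u_j>), so |<v, e_j>|^2 = <v, u_j>^2 / <u_j, u_j>.
Coefficients: <v, e_1> = 0/sqrt(3), <v, e_2> = 24/sqrt(60), <v, e_3> = -3/sqrt(10).
Square and sum: Σ |<v, e_j>|^2 = 21/2.
Compute ||v||^2 = v·v = 15.
Deficit = 15 − 21/2 = 9/2 ≥ 0, confirming Bessel's inequality. (The deficit equals ||v − Σ <v,e_j> e_j||^2, the squared distance from v to span{e_j}.)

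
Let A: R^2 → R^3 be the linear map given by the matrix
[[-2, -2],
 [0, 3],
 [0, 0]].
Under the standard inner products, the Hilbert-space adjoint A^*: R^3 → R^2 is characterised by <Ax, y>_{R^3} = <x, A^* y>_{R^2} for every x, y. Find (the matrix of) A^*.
A^* = A^T =
[[-2, 0, 0],
 [-2, 3, 0]]

For real matrices with standard dot products, the defining identity <Ax, y> = <x, A^* y> gives (Ax)^T y = x^T (A^*) y, i.e. x^T A^T y = x^T (A^*) y. Since this holds for all x, y, we must have A^* = A^T. Therefore
A^* =
[[-2, 0, 0],
 [-2, 3, 0]].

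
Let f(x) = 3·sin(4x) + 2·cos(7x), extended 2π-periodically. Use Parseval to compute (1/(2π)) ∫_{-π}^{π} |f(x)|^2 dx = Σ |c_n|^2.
Σ |c_n|^2 = 13/2

Expand |f|^2 and use orthogonality of {sin(nx), cos(mx)} on [-π, π]:
  ∫_{-π}^{π} sin(nx)^2 dx = π, ∫ cos(mx)^2 dx = π, and cross terms integrate to 0.
So ∫_{-π}^{π} f(x)^2 dx = 3^2 · π + 2^2 · π = (9 + 4)π.
Divide by 2π: (9 + 4)/2 = 13/2.
By Parseval, this equals Σ |c_n|^2.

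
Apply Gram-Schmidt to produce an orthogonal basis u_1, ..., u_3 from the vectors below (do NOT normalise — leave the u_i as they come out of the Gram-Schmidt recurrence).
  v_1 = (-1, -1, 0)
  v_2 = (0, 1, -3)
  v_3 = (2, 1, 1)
Orthogonal basis:
  u_1 = (-1, -1, 0)
  u_2 = (-1/2, 1/2, -3)
  u_3 = (6/19, -6/19, -2/19)

Apply the Gram-Schmidt recurrence
  u_1 = v_1
  u_i = v_i − Σ_{j<i} ((v_i · u_j) / (u_j · u_j)) · u_j.

Step by step this gives:
  u_1 = (-1, -1, 0)
  u_2 = (-1/2, 1/2, -3)
  u_3 = (6/19, -6/19, -2/19)

Orthogonality check:
  u_2 · u_1 = 0 (should be 0)
  u_3 · u_1 = 0 (should be 0)
  u_3 · u_2 = 0 (should be 0)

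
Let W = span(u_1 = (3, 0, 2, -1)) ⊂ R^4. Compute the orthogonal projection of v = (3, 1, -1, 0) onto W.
proj_W(v) = (3/2, 0, 1, -1/2)

Set up U = [u_1 | ... | u_1] ∈ R^(4×1). The projector onto W = col(U) is P = U (U^T U)^(-1) U^T.
Compute U^T U =
  [14],
and U^T v = (7).
Solve U^T U · c = U^T v for the coefficients: c = (1/2). The projection is proj_W(v) = U c.
Check: (v - proj_W(v)) · u_1 = 0  (should be 0).
Result: proj_W(v) = (3/2, 0, 1, -1/2).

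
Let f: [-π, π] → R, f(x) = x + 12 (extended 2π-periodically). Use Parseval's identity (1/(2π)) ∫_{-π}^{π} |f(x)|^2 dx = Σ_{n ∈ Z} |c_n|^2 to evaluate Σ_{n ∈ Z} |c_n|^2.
Σ |c_n|^2 = π^2/3 + 144

Expand and integrate term by term over [-π, π]:
  ∫ (x)^2 dx = 1·(2π^3/3); ∫ 2·1·(12)·x dx = 0 (odd integrand); ∫ 12^2 dx = 144·2π.
So (1/(2π)) ∫_{-π}^{π} (x + 12)^2 dx = 1π^2/3 + 144 = π^2/3 + 144.
Parseval ⇒ Σ |c_n|^2 = π^2/3 + 144.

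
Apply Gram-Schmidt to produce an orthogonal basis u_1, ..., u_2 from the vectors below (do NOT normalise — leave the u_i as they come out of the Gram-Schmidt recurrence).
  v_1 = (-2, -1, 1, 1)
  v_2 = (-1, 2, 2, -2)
Orthogonal basis:
  u_1 = (-2, -1, 1, 1)
  u_2 = (-1, 2, 2, -2)

Apply the Gram-Schmidt recurrence
  u_1 = v_1
  u_i = v_i − Σ_{j<i} ((v_i · u_j) / (u_j · u_j)) · u_j.

Step by step this gives:
  u_1 = (-2, -1, 1, 1)
  u_2 = (-1, 2, 2, -2)

Orthogonality check:
  u_2 · u_1 = 0 (should be 0)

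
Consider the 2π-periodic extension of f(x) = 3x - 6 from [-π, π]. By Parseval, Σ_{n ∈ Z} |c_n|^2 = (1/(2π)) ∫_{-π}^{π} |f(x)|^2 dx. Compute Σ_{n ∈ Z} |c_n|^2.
Σ |c_n|^2 = 3π^2 + 36

Expand and integrate term by term over [-π, π]:
  ∫ (3x)^2 dx = 9·(2π^3/3); ∫ 2·3·(-6)·x dx = 0 (odd integrand); ∫ (-6)^2 dx = 36·2π.
So (1/(2π)) ∫_{-π}^{π} (3x - 6)^2 dx = 9π^2/3 + 36 = 3π^2 + 36.
Parseval ⇒ Σ |c_n|^2 = 3π^2 + 36.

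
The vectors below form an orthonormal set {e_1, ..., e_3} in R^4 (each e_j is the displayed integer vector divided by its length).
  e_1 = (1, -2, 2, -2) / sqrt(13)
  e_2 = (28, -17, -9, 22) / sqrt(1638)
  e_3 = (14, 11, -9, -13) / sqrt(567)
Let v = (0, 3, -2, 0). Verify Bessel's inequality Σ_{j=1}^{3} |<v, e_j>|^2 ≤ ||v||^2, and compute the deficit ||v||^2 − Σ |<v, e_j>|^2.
Σ |<v, e_j>|^2 = 233/18; ||v||^2 = 13; deficit = 1/18

Write each e_j = u_j / sqrt(<u_j, u_j>) where u_j is the displayed integer vector. Then <v, e_j> = <v, u_j> / sqrt(<u_j, u_j>), so |<v, e_j>|^2 = <v, u_j>^2 / <u_j, u_j>.
Coefficients: <v, e_1> = -10/sqrt(13), <v, e_2> = -33/sqrt(1638), <v, e_3> = 51/sqrt(567).
Square and sum: Σ |<v, e_j>|^2 = 233/18.
Compute ||v||^2 = v·v = 13.
Deficit = 13 − 233/18 = 1/18 ≥ 0, confirming Bessel's inequality. (The deficit equals ||v − Σ <v,e_j> e_j||^2, the squared distance from v to span{e_j}.)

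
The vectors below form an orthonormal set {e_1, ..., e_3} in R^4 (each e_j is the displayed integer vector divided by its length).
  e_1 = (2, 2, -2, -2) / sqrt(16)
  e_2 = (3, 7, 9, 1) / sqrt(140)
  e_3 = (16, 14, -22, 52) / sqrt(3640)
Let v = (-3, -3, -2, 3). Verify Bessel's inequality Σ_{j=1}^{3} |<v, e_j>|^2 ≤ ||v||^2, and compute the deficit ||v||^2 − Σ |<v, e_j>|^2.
Σ |<v, e_j>|^2 = 781/26; ||v||^2 = 31; deficit = 25/26

Write each e_j = u_j / sqrt(<u_j, u_j>) where u_j is the displayed integer vector. Then <v, e_j> = <v, u_j> / sqrt(<u_j, u_j>), so |<v, e_j>|^2 = <v, u_j>^2 / <u_j, u_j>.
Coefficients: <v, e_1> = -14/sqrt(16), <v, e_2> = -45/sqrt(140), <v, e_3> = 110/sqrt(3640).
Square and sum: Σ |<v, e_j>|^2 = 781/26.
Compute ||v||^2 = v·v = 31.
Deficit = 31 − 781/26 = 25/26 ≥ 0, confirming Bessel's inequality. (The deficit equals ||v − Σ <v,e_j> e_j||^2, the squared distance from v to span{e_j}.)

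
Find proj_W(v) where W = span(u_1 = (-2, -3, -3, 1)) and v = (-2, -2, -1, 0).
proj_W(v) = (-26/23, -39/23, -39/23, 13/23)

Set up U = [u_1 | ... | u_1] ∈ R^(4×1). The projector onto W = col(U) is P = U (U^T U)^(-1) U^T.
Compute U^T U =
  [23],
and U^T v = (13).
Solve U^T U · c = U^T v for the coefficients: c = (13/23). The projection is proj_W(v) = U c.
Check: (v - proj_W(v)) · u_1 = 0  (should be 0).
Result: proj_W(v) = (-26/23, -39/23, -39/23, 13/23).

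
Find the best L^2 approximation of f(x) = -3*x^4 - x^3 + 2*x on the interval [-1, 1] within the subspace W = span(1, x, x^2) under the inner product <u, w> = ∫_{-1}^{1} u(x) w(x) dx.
g(x) = -18*x^2/7 + 7*x/5 + 9/35

The best approximation g ∈ W is the orthogonal projection of f onto W. Writing g = a_0 + a_1 x + a_2 x^2, the coefficients solve the normal equations G · a = b where
  G_{ij} = <φ_i, φ_j> and b_i = <f, φ_i>, with φ_0 = 1, φ_1 = x, φ_2 = x^2.
G =
  [2, 0, 2/3]
  [0, 2/3, 0]
  [2/3, 0, 2/5],
b = (-6/5, 14/15, -6/7).
Solving gives a_0 = 9/35, a_1 = 7/5, a_2 = -18/7, so
  g(x) = -18*x^2/7 + 7*x/5 + 9/35.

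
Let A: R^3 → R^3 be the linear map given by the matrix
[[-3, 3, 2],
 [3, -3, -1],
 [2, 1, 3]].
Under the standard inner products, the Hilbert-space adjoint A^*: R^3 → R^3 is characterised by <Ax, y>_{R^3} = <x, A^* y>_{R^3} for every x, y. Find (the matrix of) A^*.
A^* = A^T =
[[-3, 3, 2],
 [3, -3, 1],
 [2, -1, 3]]

For real matrices with standard dot products, the defining identity <Ax, y> = <x, A^* y> gives (Ax)^T y = x^T (A^*) y, i.e. x^T A^T y = x^T (A^*) y. Since this holds for all x, y, we must have A^* = A^T. Therefore
A^* =
[[-3, 3, 2],
 [3, -3, 1],
 [2, -1, 3]].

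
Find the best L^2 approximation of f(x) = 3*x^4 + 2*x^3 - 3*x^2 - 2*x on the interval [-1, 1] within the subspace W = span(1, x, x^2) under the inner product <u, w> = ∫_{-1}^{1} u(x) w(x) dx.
g(x) = -3*x^2/7 - 4*x/5 - 9/35

The best approximation g ∈ W is the orthogonal projection of f onto W. Writing g = a_0 + a_1 x + a_2 x^2, the coefficients solve the normal equations G · a = b where
  G_{ij} = <φ_i, φ_j> and b_i = <f, φ_i>, with φ_0 = 1, φ_1 = x, φ_2 = x^2.
G =
  [2, 0, 2/3]
  [0, 2/3, 0]
  [2/3, 0, 2/5],
b = (-4/5, -8/15, -12/35).
Solving gives a_0 = -9/35, a_1 = -4/5, a_2 = -3/7, so
  g(x) = -3*x^2/7 - 4*x/5 - 9/35.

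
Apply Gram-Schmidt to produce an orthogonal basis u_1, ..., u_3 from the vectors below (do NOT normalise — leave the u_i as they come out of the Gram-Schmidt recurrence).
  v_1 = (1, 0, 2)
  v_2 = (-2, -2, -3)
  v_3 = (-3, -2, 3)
Orthogonal basis:
  u_1 = (1, 0, 2)
  u_2 = (-2/5, -2, 1/5)
  u_3 = (-64/21, 16/21, 32/21)

Apply the Gram-Schmidt recurrence
  u_1 = v_1
  u_i = v_i − Σ_{j<i} ((v_i · u_j) / (u_j · u_j)) · u_j.

Step by step this gives:
  u_1 = (1, 0, 2)
  u_2 = (-2/5, -2, 1/5)
  u_3 = (-64/21, 16/21, 32/21)

Orthogonality check:
  u_2 · u_1 = 0 (should be 0)
  u_3 · u_1 = 0 (should be 0)
  u_3 · u_2 = 0 (should be 0)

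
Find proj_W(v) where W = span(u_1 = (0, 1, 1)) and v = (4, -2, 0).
proj_W(v) = (0, -1, -1)

Set up U = [u_1 | ... | u_1] ∈ R^(3×1). The projector onto W = col(U) is P = U (U^T U)^(-1) U^T.
Compute U^T U =
  [2],
and U^T v = (-2).
Solve U^T U · c = U^T v for the coefficients: c = (-1). The projection is proj_W(v) = U c.
Check: (v - proj_W(v)) · u_1 = 0  (should be 0).
Result: proj_W(v) = (0, -1, -1).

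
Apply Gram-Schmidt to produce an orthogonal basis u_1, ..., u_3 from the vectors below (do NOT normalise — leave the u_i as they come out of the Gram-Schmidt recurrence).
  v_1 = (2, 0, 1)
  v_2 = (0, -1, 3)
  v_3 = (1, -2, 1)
Orthogonal basis:
  u_1 = (2, 0, 1)
  u_2 = (-6/5, -1, 12/5)
  u_3 = (11/41, -66/41, -22/41)

Apply the Gram-Schmidt recurrence
  u_1 = v_1
  u_i = v_i − Σ_{j<i} ((v_i · u_j) / (u_j · u_j)) · u_j.

Step by step this gives:
  u_1 = (2, 0, 1)
  u_2 = (-6/5, -1, 12/5)
  u_3 = (11/41, -66/41, -22/41)

Orthogonality check:
  u_2 · u_1 = 0 (should be 0)
  u_3 · u_1 = 0 (should be 0)
  u_3 · u_2 = 0 (should be 0)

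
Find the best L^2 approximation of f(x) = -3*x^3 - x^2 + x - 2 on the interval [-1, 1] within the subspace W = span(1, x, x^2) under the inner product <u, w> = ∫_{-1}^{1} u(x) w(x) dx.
g(x) = -x^2 - 4*x/5 - 2

The best approximation g ∈ W is the orthogonal projection of f onto W. Writing g = a_0 + a_1 x + a_2 x^2, the coefficients solve the normal equations G · a = b where
  G_{ij} = <φ_i, φ_j> and b_i = <f, φ_i>, with φ_0 = 1, φ_1 = x, φ_2 = x^2.
G =
  [2, 0, 2/3]
  [0, 2/3, 0]
  [2/3, 0, 2/5],
b = (-14/3, -8/15, -26/15).
Solving gives a_0 = -2, a_1 = -4/5, a_2 = -1, so
  g(x) = -x^2 - 4*x/5 - 2.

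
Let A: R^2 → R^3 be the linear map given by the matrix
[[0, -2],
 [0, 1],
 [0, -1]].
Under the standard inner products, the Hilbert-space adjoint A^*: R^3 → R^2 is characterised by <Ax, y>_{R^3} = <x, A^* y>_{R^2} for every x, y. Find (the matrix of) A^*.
A^* = A^T =
[[0, 0, 0],
 [-2, 1, -1]]

For real matrices with standard dot products, the defining identity <Ax, y> = <x, A^* y> gives (Ax)^T y = x^T (A^*) y, i.e. x^T A^T y = x^T (A^*) y. Since this holds for all x, y, we must have A^* = A^T. Therefore
A^* =
[[0, 0, 0],
 [-2, 1, -1]].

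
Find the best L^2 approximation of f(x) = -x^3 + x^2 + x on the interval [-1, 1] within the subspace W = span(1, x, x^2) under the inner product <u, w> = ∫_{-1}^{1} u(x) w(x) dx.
g(x) = x^2 + 2*x/5

The best approximation g ∈ W is the orthogonal projection of f onto W. Writing g = a_0 + a_1 x + a_2 x^2, the coefficients solve the normal equations G · a = b where
  G_{ij} = <φ_i, φ_j> and b_i = <f, φ_i>, with φ_0 = 1, φ_1 = x, φ_2 = x^2.
G =
  [2, 0, 2/3]
  [0, 2/3, 0]
  [2/3, 0, 2/5],
b = (2/3, 4/15, 2/5).
Solving gives a_0 = 0, a_1 = 2/5, a_2 = 1, so
  g(x) = x^2 + 2*x/5.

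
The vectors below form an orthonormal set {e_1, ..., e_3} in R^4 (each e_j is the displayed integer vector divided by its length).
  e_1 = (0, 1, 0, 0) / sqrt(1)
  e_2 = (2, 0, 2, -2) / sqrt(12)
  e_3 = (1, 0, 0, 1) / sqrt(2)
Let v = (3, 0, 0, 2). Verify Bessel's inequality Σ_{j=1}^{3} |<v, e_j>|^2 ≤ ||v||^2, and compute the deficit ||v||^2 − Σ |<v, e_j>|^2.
Σ |<v, e_j>|^2 = 77/6; ||v||^2 = 13; deficit = 1/6

Write each e_j = u_j / sqrt(<u_j, u_j>) where u_j is the displayed integer vector. Then <v, e_j> = <v, u_j> / sqrt(<u_j, u_j>), so |<v, e_j>|^2 = <v, u_j>^2 / <u_j, u_j>.
Coefficients: <v, e_1> = 0/sqrt(1), <v, e_2> = 2/sqrt(12), <v, e_3> = 5/sqrt(2).
Square and sum: Σ |<v, e_j>|^2 = 77/6.
Compute ||v||^2 = v·v = 13.
Deficit = 13 − 77/6 = 1/6 ≥ 0, confirming Bessel's inequality. (The deficit equals ||v − Σ <v,e_j> e_j||^2, the squared distance from v to span{e_j}.)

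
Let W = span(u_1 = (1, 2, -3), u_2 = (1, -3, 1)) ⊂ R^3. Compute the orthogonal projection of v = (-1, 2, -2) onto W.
proj_W(v) = (-3/10, 12/5, -3/2)

Set up U = [u_1 | ... | u_2] ∈ R^(3×2). The projector onto W = col(U) is P = U (U^T U)^(-1) U^T.
Compute U^T U =
  [14, -8]
  [-8, 11],
and U^T v = (9, -9).
Solve U^T U · c = U^T v for the coefficients: c = (3/10, -3/5). The projection is proj_W(v) = U c.
Check: (v - proj_W(v)) · u_1 = 0  (should be 0).
Check: (v - proj_W(v)) · u_2 = 0  (should be 0).
Result: proj_W(v) = (-3/10, 12/5, -3/2).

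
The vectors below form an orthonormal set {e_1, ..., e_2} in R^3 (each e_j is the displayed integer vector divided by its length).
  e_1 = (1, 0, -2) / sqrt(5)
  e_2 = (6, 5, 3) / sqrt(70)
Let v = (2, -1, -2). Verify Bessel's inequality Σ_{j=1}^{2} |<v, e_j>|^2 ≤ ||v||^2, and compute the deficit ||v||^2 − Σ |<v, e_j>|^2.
Σ |<v, e_j>|^2 = 101/14; ||v||^2 = 9; deficit = 25/14

Write each e_j = u_j / sqrt(<u_j, u_j>) where u_j is the displayed integer vector. Then <v, e_j> = <v, u_j> / sqrt(<u_j, u_j>), so |<v, e_j>|^2 = <v, u_j>^2 / <u_j, u_j>.
Coefficients: <v, e_1> = 6/sqrt(5), <v, e_2> = 1/sqrt(70).
Square and sum: Σ |<v, e_j>|^2 = 101/14.
Compute ||v||^2 = v·v = 9.
Deficit = 9 − 101/14 = 25/14 ≥ 0, confirming Bessel's inequality. (The deficit equals ||v − Σ <v,e_j> e_j||^2, the squared distance from v to span{e_j}.)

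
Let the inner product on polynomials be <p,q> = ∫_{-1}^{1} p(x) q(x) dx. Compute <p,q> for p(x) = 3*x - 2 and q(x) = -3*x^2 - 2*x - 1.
<p,q> = 4

Expand the product: p(x)·q(x) = -9*x^3 + x + 2.
∫_{-1}^{1} of each monomial x^k gives [2/(k+1) if k even, 0 if k odd]. Integrating term-by-term (or equivalently evaluating the antiderivative F(x) = -9*x^4/4 + x^2/2 + 2*x at the endpoints):
  F(1) − F(−1) = 1/4 − (-15/4) = 4.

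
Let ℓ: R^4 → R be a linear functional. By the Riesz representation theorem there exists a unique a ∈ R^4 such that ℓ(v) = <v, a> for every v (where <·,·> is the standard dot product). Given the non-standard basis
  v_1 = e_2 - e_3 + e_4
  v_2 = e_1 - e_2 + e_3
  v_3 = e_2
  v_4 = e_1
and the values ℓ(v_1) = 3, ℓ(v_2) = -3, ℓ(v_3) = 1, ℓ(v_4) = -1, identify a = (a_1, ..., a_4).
a = (-1, 1, -1, 1)

Write a = (a_1, ..., a_4) in the standard basis. For each basis vector v_i, ℓ(v_i) = <v_i, a> is a linear equation in the a_j's. Collect the n equations into a matrix system V a = ℓ, where row i of V is v_i (expressed in the standard basis). Since V is invertible (lower-triangular with 1s on the diagonal, up to permutation), solve by back-substitution:
  V =
[[0, 1, -1, 1],
 [1, -1, 1, 0],
 [0, 1, 0, 0],
 [1, 0, 0, 0]]
  V a = (3, -3, 1, -1)
Solving gives a = (-1, 1, -1, 1).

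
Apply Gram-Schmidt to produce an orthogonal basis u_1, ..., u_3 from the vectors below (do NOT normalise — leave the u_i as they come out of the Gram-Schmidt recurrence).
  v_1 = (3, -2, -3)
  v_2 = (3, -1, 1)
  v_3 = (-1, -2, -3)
Orthogonal basis:
  u_1 = (3, -2, -3)
  u_2 = (21/11, -3/11, 23/11)
  u_3 = (-50/89, -120/89, 30/89)

Apply the Gram-Schmidt recurrence
  u_1 = v_1
  u_i = v_i − Σ_{j<i} ((v_i · u_j) / (u_j · u_j)) · u_j.

Step by step this gives:
  u_1 = (3, -2, -3)
  u_2 = (21/11, -3/11, 23/11)
  u_3 = (-50/89, -120/89, 30/89)

Orthogonality check:
  u_2 · u_1 = 0 (should be 0)
  u_3 · u_1 = 0 (should be 0)
  u_3 · u_2 = 0 (should be 0)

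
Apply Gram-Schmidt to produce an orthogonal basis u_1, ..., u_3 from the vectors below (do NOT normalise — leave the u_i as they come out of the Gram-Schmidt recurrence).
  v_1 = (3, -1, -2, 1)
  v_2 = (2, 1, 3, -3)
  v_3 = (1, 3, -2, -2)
Orthogonal basis:
  u_1 = (3, -1, -2, 1)
  u_2 = (14/5, 11/15, 37/15, -41/15)
  u_3 = (-5/47, 970/329, -775/329, -475/329)

Apply the Gram-Schmidt recurrence
  u_1 = v_1
  u_i = v_i − Σ_{j<i} ((v_i · u_j) / (u_j · u_j)) · u_j.

Step by step this gives:
  u_1 = (3, -1, -2, 1)
  u_2 = (14/5, 11/15, 37/15, -41/15)
  u_3 = (-5/47, 970/329, -775/329, -475/329)

Orthogonality check:
  u_2 · u_1 = 0 (should be 0)
  u_3 · u_1 = 0 (should be 0)
  u_3 · u_2 = 0 (should be 0)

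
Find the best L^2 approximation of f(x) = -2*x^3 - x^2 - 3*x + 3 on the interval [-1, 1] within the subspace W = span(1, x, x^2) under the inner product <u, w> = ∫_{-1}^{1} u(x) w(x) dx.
g(x) = -x^2 - 21*x/5 + 3

The best approximation g ∈ W is the orthogonal projection of f onto W. Writing g = a_0 + a_1 x + a_2 x^2, the coefficients solve the normal equations G · a = b where
  G_{ij} = <φ_i, φ_j> and b_i = <f, φ_i>, with φ_0 = 1, φ_1 = x, φ_2 = x^2.
G =
  [2, 0, 2/3]
  [0, 2/3, 0]
  [2/3, 0, 2/5],
b = (16/3, -14/5, 8/5).
Solving gives a_0 = 3, a_1 = -21/5, a_2 = -1, so
  g(x) = -x^2 - 21*x/5 + 3.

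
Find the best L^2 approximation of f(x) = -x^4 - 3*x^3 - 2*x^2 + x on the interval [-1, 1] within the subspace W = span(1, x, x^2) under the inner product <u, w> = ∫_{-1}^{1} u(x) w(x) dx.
g(x) = -20*x^2/7 - 4*x/5 + 3/35

The best approximation g ∈ W is the orthogonal projection of f onto W. Writing g = a_0 + a_1 x + a_2 x^2, the coefficients solve the normal equations G · a = b where
  G_{ij} = <φ_i, φ_j> and b_i = <f, φ_i>, with φ_0 = 1, φ_1 = x, φ_2 = x^2.
G =
  [2, 0, 2/3]
  [0, 2/3, 0]
  [2/3, 0, 2/5],
b = (-26/15, -8/15, -38/35).
Solving gives a_0 = 3/35, a_1 = -4/5, a_2 = -20/7, so
  g(x) = -20*x^2/7 - 4*x/5 + 3/35.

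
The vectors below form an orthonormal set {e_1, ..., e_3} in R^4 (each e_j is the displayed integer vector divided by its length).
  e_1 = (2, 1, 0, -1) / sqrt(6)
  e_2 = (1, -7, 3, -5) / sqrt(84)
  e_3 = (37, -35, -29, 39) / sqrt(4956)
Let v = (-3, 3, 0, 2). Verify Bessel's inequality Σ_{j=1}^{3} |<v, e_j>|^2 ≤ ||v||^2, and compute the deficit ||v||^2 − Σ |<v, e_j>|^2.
Σ |<v, e_j>|^2 = 2569/118; ||v||^2 = 22; deficit = 27/118

Write each e_j = u_j / sqrt(<u_j, u_j>) where u_j is the displayed integer vector. Then <v, e_j> = <v, u_j> / sqrt(<u_j, u_j>), so |<v, e_j>|^2 = <v, u_j>^2 / <u_j, u_j>.
Coefficients: <v, e_1> = -5/sqrt(6), <v, e_2> = -34/sqrt(84), <v, e_3> = -138/sqrt(4956).
Square and sum: Σ |<v, e_j>|^2 = 2569/118.
Compute ||v||^2 = v·v = 22.
Deficit = 22 − 2569/118 = 27/118 ≥ 0, confirming Bessel's inequality. (The deficit equals ||v − Σ <v,e_j> e_j||^2, the squared distance from v to span{e_j}.)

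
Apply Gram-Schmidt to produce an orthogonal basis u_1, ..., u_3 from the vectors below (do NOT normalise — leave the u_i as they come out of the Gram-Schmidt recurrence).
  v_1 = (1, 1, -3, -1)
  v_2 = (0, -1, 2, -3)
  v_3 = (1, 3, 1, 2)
Orthogonal basis:
  u_1 = (1, 1, -3, -1)
  u_2 = (1/3, -2/3, 1, -10/3)
  u_3 = (97/76, 205/76, 101/76, -1/76)

Apply the Gram-Schmidt recurrence
  u_1 = v_1
  u_i = v_i − Σ_{j<i} ((v_i · u_j) / (u_j · u_j)) · u_j.

Step by step this gives:
  u_1 = (1, 1, -3, -1)
  u_2 = (1/3, -2/3, 1, -10/3)
  u_3 = (97/76, 205/76, 101/76, -1/76)

Orthogonality check:
  u_2 · u_1 = 0 (should be 0)
  u_3 · u_1 = 0 (should be 0)
  u_3 · u_2 = 0 (should be 0)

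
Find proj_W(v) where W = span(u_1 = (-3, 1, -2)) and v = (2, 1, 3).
proj_W(v) = (33/14, -11/14, 11/7)

Set up U = [u_1 | ... | u_1] ∈ R^(3×1). The projector onto W = col(U) is P = U (U^T U)^(-1) U^T.
Compute U^T U =
  [14],
and U^T v = (-11).
Solve U^T U · c = U^T v for the coefficients: c = (-11/14). The projection is proj_W(v) = U c.
Check: (v - proj_W(v)) · u_1 = 0  (should be 0).
Result: proj_W(v) = (33/14, -11/14, 11/7).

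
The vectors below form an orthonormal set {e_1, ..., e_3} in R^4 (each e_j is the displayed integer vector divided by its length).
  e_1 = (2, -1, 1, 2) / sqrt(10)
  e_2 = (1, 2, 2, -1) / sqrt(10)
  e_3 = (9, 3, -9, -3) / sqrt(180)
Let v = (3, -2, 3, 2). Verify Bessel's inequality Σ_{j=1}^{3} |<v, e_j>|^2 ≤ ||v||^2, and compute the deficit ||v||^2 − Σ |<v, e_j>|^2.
Σ |<v, e_j>|^2 = 121/5; ||v||^2 = 26; deficit = 9/5

Write each e_j = u_j / sqrt(<u_j, u_j>) where u_j is the displayed integer vector. Then <v, e_j> = <v, u_j> / sqrt(<u_j, u_j>), so |<v, e_j>|^2 = <v, u_j>^2 / <u_j, u_j>.
Coefficients: <v, e_1> = 15/sqrt(10), <v, e_2> = 3/sqrt(10), <v, e_3> = -12/sqrt(180).
Square and sum: Σ |<v, e_j>|^2 = 121/5.
Compute ||v||^2 = v·v = 26.
Deficit = 26 − 121/5 = 9/5 ≥ 0, confirming Bessel's inequality. (The deficit equals ||v − Σ <v,e_j> e_j||^2, the squared distance from v to span{e_j}.)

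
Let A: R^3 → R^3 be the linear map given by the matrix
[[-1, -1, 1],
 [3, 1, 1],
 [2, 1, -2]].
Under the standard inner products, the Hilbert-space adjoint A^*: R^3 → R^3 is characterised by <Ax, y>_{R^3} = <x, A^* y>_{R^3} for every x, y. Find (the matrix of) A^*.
A^* = A^T =
[[-1, 3, 2],
 [-1, 1, 1],
 [1, 1, -2]]

For real matrices with standard dot products, the defining identity <Ax, y> = <x, A^* y> gives (Ax)^T y = x^T (A^*) y, i.e. x^T A^T y = x^T (A^*) y. Since this holds for all x, y, we must have A^* = A^T. Therefore
A^* =
[[-1, 3, 2],
 [-1, 1, 1],
 [1, 1, -2]].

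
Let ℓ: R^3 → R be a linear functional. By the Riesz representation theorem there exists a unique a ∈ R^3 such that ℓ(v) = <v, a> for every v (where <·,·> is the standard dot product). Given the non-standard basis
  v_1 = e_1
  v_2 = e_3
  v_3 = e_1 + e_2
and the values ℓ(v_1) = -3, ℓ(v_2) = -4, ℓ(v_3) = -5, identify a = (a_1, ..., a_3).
a = (-3, -2, -4)

Write a = (a_1, ..., a_3) in the standard basis. For each basis vector v_i, ℓ(v_i) = <v_i, a> is a linear equation in the a_j's. Collect the n equations into a matrix system V a = ℓ, where row i of V is v_i (expressed in the standard basis). Since V is invertible (lower-triangular with 1s on the diagonal, up to permutation), solve by back-substitution:
  V =
[[1, 0, 0],
 [0, 0, 1],
 [1, 1, 0]]
  V a = (-3, -4, -5)
Solving gives a = (-3, -2, -4).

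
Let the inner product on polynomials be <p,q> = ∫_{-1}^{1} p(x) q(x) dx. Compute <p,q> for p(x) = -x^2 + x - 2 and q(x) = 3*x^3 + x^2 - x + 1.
<p,q> = -88/15

Expand the product: p(x)·q(x) = -3*x^5 + 2*x^4 - 4*x^3 - 4*x^2 + 3*x - 2.
∫_{-1}^{1} of each monomial x^k gives [2/(k+1) if k even, 0 if k odd]. Integrating term-by-term (or equivalently evaluating the antiderivative F(x) = -x^6/2 + 2*x^5/5 - x^4 - 4*x^3/3 + 3*x^2/2 - 2*x at the endpoints):
  F(1) − F(−1) = -44/15 − (44/15) = -88/15.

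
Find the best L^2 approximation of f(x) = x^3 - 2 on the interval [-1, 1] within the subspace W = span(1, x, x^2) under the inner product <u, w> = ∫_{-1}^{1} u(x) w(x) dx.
g(x) = 3*x/5 - 2

The best approximation g ∈ W is the orthogonal projection of f onto W. Writing g = a_0 + a_1 x + a_2 x^2, the coefficients solve the normal equations G · a = b where
  G_{ij} = <φ_i, φ_j> and b_i = <f, φ_i>, with φ_0 = 1, φ_1 = x, φ_2 = x^2.
G =
  [2, 0, 2/3]
  [0, 2/3, 0]
  [2/3, 0, 2/5],
b = (-4, 2/5, -4/3).
Solving gives a_0 = -2, a_1 = 3/5, a_2 = 0, so
  g(x) = 3*x/5 - 2.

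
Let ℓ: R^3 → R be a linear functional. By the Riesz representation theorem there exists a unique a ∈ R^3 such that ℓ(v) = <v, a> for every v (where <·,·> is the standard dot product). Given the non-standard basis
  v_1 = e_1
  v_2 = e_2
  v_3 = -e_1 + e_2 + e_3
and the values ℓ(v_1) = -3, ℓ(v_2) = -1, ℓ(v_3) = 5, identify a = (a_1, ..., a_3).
a = (-3, -1, 3)

Write a = (a_1, ..., a_3) in the standard basis. For each basis vector v_i, ℓ(v_i) = <v_i, a> is a linear equation in the a_j's. Collect the n equations into a matrix system V a = ℓ, where row i of V is v_i (expressed in the standard basis). Since V is invertible (lower-triangular with 1s on the diagonal, up to permutation), solve by back-substitution:
  V =
[[1, 0, 0],
 [0, 1, 0],
 [-1, 1, 1]]
  V a = (-3, -1, 5)
Solving gives a = (-3, -1, 3).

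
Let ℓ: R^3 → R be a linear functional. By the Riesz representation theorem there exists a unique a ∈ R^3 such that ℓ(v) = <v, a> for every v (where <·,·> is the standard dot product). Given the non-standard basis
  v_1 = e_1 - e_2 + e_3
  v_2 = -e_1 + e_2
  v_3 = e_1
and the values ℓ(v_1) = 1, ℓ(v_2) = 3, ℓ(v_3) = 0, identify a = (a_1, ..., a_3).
a = (0, 3, 4)

Write a = (a_1, ..., a_3) in the standard basis. For each basis vector v_i, ℓ(v_i) = <v_i, a> is a linear equation in the a_j's. Collect the n equations into a matrix system V a = ℓ, where row i of V is v_i (expressed in the standard basis). Since V is invertible (lower-triangular with 1s on the diagonal, up to permutation), solve by back-substitution:
  V =
[[1, -1, 1],
 [-1, 1, 0],
 [1, 0, 0]]
  V a = (1, 3, 0)
Solving gives a = (0, 3, 4).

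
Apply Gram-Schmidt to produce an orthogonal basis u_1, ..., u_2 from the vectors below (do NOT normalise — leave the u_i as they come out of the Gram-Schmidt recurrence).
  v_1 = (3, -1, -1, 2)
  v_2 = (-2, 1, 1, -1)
Orthogonal basis:
  u_1 = (3, -1, -1, 2)
  u_2 = (0, 1/3, 1/3, 1/3)

Apply the Gram-Schmidt recurrence
  u_1 = v_1
  u_i = v_i − Σ_{j<i} ((v_i · u_j) / (u_j · u_j)) · u_j.

Step by step this gives:
  u_1 = (3, -1, -1, 2)
  u_2 = (0, 1/3, 1/3, 1/3)

Orthogonality check:
  u_2 · u_1 = 0 (should be 0)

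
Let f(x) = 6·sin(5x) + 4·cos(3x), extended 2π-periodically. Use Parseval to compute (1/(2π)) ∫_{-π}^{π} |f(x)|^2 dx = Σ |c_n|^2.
Σ |c_n|^2 = 26

Expand |f|^2 and use orthogonality of {sin(nx), cos(mx)} on [-π, π]:
  ∫_{-π}^{π} sin(nx)^2 dx = π, ∫ cos(mx)^2 dx = π, and cross terms integrate to 0.
So ∫_{-π}^{π} f(x)^2 dx = 6^2 · π + 4^2 · π = (36 + 16)π.
Divide by 2π: (36 + 16)/2 = 26.
By Parseval, this equals Σ |c_n|^2.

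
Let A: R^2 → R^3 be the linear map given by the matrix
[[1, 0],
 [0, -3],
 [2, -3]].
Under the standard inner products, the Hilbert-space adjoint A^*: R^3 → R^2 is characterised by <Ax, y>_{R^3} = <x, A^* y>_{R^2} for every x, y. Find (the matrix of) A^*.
A^* = A^T =
[[1, 0, 2],
 [0, -3, -3]]

For real matrices with standard dot products, the defining identity <Ax, y> = <x, A^* y> gives (Ax)^T y = x^T (A^*) y, i.e. x^T A^T y = x^T (A^*) y. Since this holds for all x, y, we must have A^* = A^T. Therefore
A^* =
[[1, 0, 2],
 [0, -3, -3]].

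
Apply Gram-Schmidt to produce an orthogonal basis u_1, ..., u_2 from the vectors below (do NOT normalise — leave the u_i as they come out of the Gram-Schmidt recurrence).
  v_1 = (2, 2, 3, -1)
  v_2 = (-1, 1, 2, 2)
Orthogonal basis:
  u_1 = (2, 2, 3, -1)
  u_2 = (-13/9, 5/9, 4/3, 20/9)

Apply the Gram-Schmidt recurrence
  u_1 = v_1
  u_i = v_i − Σ_{j<i} ((v_i · u_j) / (u_j · u_j)) · u_j.

Step by step this gives:
  u_1 = (2, 2, 3, -1)
  u_2 = (-13/9, 5/9, 4/3, 20/9)

Orthogonality check:
  u_2 · u_1 = 0 (should be 0)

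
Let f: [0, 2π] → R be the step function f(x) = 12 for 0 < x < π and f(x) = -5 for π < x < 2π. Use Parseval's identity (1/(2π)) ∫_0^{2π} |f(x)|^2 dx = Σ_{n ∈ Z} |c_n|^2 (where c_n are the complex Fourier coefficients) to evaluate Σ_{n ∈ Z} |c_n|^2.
Σ |c_n|^2 = 169/2

Parseval equates the L^2 energy of f (normalised by 1/(2π)) with the ℓ^2 sum of its Fourier coefficients: (1/(2π)) ∫_0^{2π} |f|^2 = Σ |c_n|^2.
Compute the left side: (1/(2π)) [∫_0^π 12^2 dx + ∫_π^{2π} (-5)^2 dx] = (1/(2π)) · (144π + 25π) = (144 + 25)/2 = 169/2.
So Σ_{n ∈ Z} |c_n|^2 = 169/2.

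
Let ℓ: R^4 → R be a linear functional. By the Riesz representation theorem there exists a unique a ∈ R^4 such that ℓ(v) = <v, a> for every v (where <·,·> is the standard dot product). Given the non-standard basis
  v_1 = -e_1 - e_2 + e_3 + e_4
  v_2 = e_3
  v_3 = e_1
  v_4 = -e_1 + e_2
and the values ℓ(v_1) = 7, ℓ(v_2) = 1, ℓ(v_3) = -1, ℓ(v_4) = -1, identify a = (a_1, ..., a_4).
a = (-1, -2, 1, 3)

Write a = (a_1, ..., a_4) in the standard basis. For each basis vector v_i, ℓ(v_i) = <v_i, a> is a linear equation in the a_j's. Collect the n equations into a matrix system V a = ℓ, where row i of V is v_i (expressed in the standard basis). Since V is invertible (lower-triangular with 1s on the diagonal, up to permutation), solve by back-substitution:
  V =
[[-1, -1, 1, 1],
 [0, 0, 1, 0],
 [1, 0, 0, 0],
 [-1, 1, 0, 0]]
  V a = (7, 1, -1, -1)
Solving gives a = (-1, -2, 1, 3).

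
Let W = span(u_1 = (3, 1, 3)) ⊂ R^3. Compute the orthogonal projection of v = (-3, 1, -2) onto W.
proj_W(v) = (-42/19, -14/19, -42/19)

Set up U = [u_1 | ... | u_1] ∈ R^(3×1). The projector onto W = col(U) is P = U (U^T U)^(-1) U^T.
Compute U^T U =
  [19],
and U^T v = (-14).
Solve U^T U · c = U^T v for the coefficients: c = (-14/19). The projection is proj_W(v) = U c.
Check: (v - proj_W(v)) · u_1 = 0  (should be 0).
Result: proj_W(v) = (-42/19, -14/19, -42/19).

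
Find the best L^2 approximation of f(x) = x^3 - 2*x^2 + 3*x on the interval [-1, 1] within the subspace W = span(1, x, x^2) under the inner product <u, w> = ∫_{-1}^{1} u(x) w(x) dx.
g(x) = -2*x^2 + 18*x/5

The best approximation g ∈ W is the orthogonal projection of f onto W. Writing g = a_0 + a_1 x + a_2 x^2, the coefficients solve the normal equations G · a = b where
  G_{ij} = <φ_i, φ_j> and b_i = <f, φ_i>, with φ_0 = 1, φ_1 = x, φ_2 = x^2.
G =
  [2, 0, 2/3]
  [0, 2/3, 0]
  [2/3, 0, 2/5],
b = (-4/3, 12/5, -4/5).
Solving gives a_0 = 0, a_1 = 18/5, a_2 = -2, so
  g(x) = -2*x^2 + 18*x/5.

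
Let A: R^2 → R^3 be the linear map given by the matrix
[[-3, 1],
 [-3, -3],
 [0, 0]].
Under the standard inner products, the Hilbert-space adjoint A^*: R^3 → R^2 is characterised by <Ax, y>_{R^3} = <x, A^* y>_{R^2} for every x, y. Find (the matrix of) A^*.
A^* = A^T =
[[-3, -3, 0],
 [1, -3, 0]]

For real matrices with standard dot products, the defining identity <Ax, y> = <x, A^* y> gives (Ax)^T y = x^T (A^*) y, i.e. x^T A^T y = x^T (A^*) y. Since this holds for all x, y, we must have A^* = A^T. Therefore
A^* =
[[-3, -3, 0],
 [1, -3, 0]].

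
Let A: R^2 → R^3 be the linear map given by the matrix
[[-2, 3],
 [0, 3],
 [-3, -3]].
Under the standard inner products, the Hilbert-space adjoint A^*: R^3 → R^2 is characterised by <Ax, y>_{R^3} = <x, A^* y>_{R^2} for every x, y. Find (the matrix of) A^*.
A^* = A^T =
[[-2, 0, -3],
 [3, 3, -3]]

For real matrices with standard dot products, the defining identity <Ax, y> = <x, A^* y> gives (Ax)^T y = x^T (A^*) y, i.e. x^T A^T y = x^T (A^*) y. Since this holds for all x, y, we must have A^* = A^T. Therefore
A^* =
[[-2, 0, -3],
 [3, 3, -3]].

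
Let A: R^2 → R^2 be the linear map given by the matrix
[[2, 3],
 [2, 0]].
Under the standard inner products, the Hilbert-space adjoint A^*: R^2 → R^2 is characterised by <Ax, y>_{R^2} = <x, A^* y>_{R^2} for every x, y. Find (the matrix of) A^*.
A^* = A^T =
[[2, 2],
 [3, 0]]

For real matrices with standard dot products, the defining identity <Ax, y> = <x, A^* y> gives (Ax)^T y = x^T (A^*) y, i.e. x^T A^T y = x^T (A^*) y. Since this holds for all x, y, we must have A^* = A^T. Therefore
A^* =
[[2, 2],
 [3, 0]].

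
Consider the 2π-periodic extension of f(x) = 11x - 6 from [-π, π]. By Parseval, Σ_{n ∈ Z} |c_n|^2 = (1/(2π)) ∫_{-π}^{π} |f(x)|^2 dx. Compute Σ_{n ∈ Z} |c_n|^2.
Σ |c_n|^2 = 121π^2/3 + 36

Expand and integrate term by term over [-π, π]:
  ∫ (11x)^2 dx = 121·(2π^3/3); ∫ 2·11·(-6)·x dx = 0 (odd integrand); ∫ (-6)^2 dx = 36·2π.
So (1/(2π)) ∫_{-π}^{π} (11x - 6)^2 dx = 121π^2/3 + 36 = 121π^2/3 + 36.
Parseval ⇒ Σ |c_n|^2 = 121π^2/3 + 36.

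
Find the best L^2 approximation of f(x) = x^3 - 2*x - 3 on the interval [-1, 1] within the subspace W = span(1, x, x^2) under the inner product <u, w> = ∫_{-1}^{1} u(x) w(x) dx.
g(x) = -7*x/5 - 3

The best approximation g ∈ W is the orthogonal projection of f onto W. Writing g = a_0 + a_1 x + a_2 x^2, the coefficients solve the normal equations G · a = b where
  G_{ij} = <φ_i, φ_j> and b_i = <f, φ_i>, with φ_0 = 1, φ_1 = x, φ_2 = x^2.
G =
  [2, 0, 2/3]
  [0, 2/3, 0]
  [2/3, 0, 2/5],
b = (-6, -14/15, -2).
Solving gives a_0 = -3, a_1 = -7/5, a_2 = 0, so
  g(x) = -7*x/5 - 3.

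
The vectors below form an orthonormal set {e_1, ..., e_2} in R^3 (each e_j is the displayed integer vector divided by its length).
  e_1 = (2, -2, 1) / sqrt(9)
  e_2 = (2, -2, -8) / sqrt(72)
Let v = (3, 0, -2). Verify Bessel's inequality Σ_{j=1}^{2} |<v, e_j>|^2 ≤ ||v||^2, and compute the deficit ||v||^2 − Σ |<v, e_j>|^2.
Σ |<v, e_j>|^2 = 17/2; ||v||^2 = 13; deficit = 9/2

Write each e_j = u_j / sqrt(<u_j, u_j>) where u_j is the displayed integer vector. Then <v, e_j> = <v, u_j> / sqrt(<u_j, u_j>), so |<v, e_j>|^2 = <v, u_j>^2 / <u_j, u_j>.
Coefficients: <v, e_1> = 4/sqrt(9), <v, e_2> = 22/sqrt(72).
Square and sum: Σ |<v, e_j>|^2 = 17/2.
Compute ||v||^2 = v·v = 13.
Deficit = 13 − 17/2 = 9/2 ≥ 0, confirming Bessel's inequality. (The deficit equals ||v − Σ <v,e_j> e_j||^2, the squared distance from v to span{e_j}.)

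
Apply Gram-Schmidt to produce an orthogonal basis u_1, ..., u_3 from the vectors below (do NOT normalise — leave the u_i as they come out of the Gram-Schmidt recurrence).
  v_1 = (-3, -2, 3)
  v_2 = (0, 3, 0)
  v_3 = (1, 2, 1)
Orthogonal basis:
  u_1 = (-3, -2, 3)
  u_2 = (-9/11, 27/11, 9/11)
  u_3 = (1, 0, 1)

Apply the Gram-Schmidt recurrence
  u_1 = v_1
  u_i = v_i − Σ_{j<i} ((v_i · u_j) / (u_j · u_j)) · u_j.

Step by step this gives:
  u_1 = (-3, -2, 3)
  u_2 = (-9/11, 27/11, 9/11)
  u_3 = (1, 0, 1)

Orthogonality check:
  u_2 · u_1 = 0 (should be 0)
  u_3 · u_1 = 0 (should be 0)
  u_3 · u_2 = 0 (should be 0)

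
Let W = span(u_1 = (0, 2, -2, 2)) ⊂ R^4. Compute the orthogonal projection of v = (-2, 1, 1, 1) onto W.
proj_W(v) = (0, 1/3, -1/3, 1/3)

Set up U = [u_1 | ... | u_1] ∈ R^(4×1). The projector onto W = col(U) is P = U (U^T U)^(-1) U^T.
Compute U^T U =
  [12],
and U^T v = (2).
Solve U^T U · c = U^T v for the coefficients: c = (1/6). The projection is proj_W(v) = U c.
Check: (v - proj_W(v)) · u_1 = 0  (should be 0).
Result: proj_W(v) = (0, 1/3, -1/3, 1/3).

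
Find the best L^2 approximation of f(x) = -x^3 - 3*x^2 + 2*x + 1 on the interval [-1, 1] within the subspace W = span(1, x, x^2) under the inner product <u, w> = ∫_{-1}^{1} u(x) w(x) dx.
g(x) = -3*x^2 + 7*x/5 + 1

The best approximation g ∈ W is the orthogonal projection of f onto W. Writing g = a_0 + a_1 x + a_2 x^2, the coefficients solve the normal equations G · a = b where
  G_{ij} = <φ_i, φ_j> and b_i = <f, φ_i>, with φ_0 = 1, φ_1 = x, φ_2 = x^2.
G =
  [2, 0, 2/3]
  [0, 2/3, 0]
  [2/3, 0, 2/5],
b = (0, 14/15, -8/15).
Solving gives a_0 = 1, a_1 = 7/5, a_2 = -3, so
  g(x) = -3*x^2 + 7*x/5 + 1.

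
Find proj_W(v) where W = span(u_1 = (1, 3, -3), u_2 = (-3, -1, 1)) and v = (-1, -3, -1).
proj_W(v) = (-1, -1, 1)

Set up U = [u_1 | ... | u_2] ∈ R^(3×2). The projector onto W = col(U) is P = U (U^T U)^(-1) U^T.
Compute U^T U =
  [19, -9]
  [-9, 11],
and U^T v = (-7, 5).
Solve U^T U · c = U^T v for the coefficients: c = (-1/4, 1/4). The projection is proj_W(v) = U c.
Check: (v - proj_W(v)) · u_1 = 0  (should be 0).
Check: (v - proj_W(v)) · u_2 = 0  (should be 0).
Result: proj_W(v) = (-1, -1, 1).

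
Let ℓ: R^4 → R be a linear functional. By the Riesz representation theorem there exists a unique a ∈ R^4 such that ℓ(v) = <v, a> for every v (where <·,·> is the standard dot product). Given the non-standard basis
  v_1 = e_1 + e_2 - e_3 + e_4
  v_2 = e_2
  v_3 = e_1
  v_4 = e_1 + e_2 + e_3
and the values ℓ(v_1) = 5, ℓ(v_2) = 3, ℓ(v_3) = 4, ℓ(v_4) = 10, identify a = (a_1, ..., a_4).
a = (4, 3, 3, 1)

Write a = (a_1, ..., a_4) in the standard basis. For each basis vector v_i, ℓ(v_i) = <v_i, a> is a linear equation in the a_j's. Collect the n equations into a matrix system V a = ℓ, where row i of V is v_i (expressed in the standard basis). Since V is invertible (lower-triangular with 1s on the diagonal, up to permutation), solve by back-substitution:
  V =
[[1, 1, -1, 1],
 [0, 1, 0, 0],
 [1, 0, 0, 0],
 [1, 1, 1, 0]]
  V a = (5, 3, 4, 10)
Solving gives a = (4, 3, 3, 1).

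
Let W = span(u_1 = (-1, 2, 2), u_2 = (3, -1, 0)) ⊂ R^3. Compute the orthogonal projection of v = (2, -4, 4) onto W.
proj_W(v) = (42/13, -4/13, 12/13)

Set up U = [u_1 | ... | u_2] ∈ R^(3×2). The projector onto W = col(U) is P = U (U^T U)^(-1) U^T.
Compute U^T U =
  [9, -5]
  [-5, 10],
and U^T v = (-2, 10).
Solve U^T U · c = U^T v for the coefficients: c = (6/13, 16/13). The projection is proj_W(v) = U c.
Check: (v - proj_W(v)) · u_1 = 0  (should be 0).
Check: (v - proj_W(v)) · u_2 = 0  (should be 0).
Result: proj_W(v) = (42/13, -4/13, 12/13).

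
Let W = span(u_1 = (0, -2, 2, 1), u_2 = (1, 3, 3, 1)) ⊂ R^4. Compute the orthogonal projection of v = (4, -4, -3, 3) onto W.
proj_W(v) = (-131/179, -621/179, -165/179, -17/179)

Set up U = [u_1 | ... | u_2] ∈ R^(4×2). The projector onto W = col(U) is P = U (U^T U)^(-1) U^T.
Compute U^T U =
  [9, 1]
  [1, 20],
and U^T v = (5, -14).
Solve U^T U · c = U^T v for the coefficients: c = (114/179, -131/179). The projection is proj_W(v) = U c.
Check: (v - proj_W(v)) · u_1 = 0  (should be 0).
Check: (v - proj_W(v)) · u_2 = 0  (should be 0).
Result: proj_W(v) = (-131/179, -621/179, -165/179, -17/179).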